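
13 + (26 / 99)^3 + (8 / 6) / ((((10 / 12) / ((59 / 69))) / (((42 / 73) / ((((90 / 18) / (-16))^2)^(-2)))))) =86918986926067 / 6672924758016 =13.03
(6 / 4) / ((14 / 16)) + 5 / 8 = 131 / 56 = 2.34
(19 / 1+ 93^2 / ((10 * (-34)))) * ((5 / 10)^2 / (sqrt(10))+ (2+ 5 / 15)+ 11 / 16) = -63481 / 3264 - 2189 * sqrt(10) / 13600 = -19.96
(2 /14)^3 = 1 /343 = 0.00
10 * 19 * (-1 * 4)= -760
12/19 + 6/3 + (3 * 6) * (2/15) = 5.03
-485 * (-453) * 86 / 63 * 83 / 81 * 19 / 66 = 4966138585 / 56133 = 88470.93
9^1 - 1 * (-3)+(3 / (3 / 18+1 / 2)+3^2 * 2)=69 / 2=34.50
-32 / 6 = -16 / 3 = -5.33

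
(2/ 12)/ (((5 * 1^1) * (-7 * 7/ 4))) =-2/ 735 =-0.00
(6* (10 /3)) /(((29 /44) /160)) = 140800 /29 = 4855.17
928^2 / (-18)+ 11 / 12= -1722335 / 36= -47842.64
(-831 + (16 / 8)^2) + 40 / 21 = -825.10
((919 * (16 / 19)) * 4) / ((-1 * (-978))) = 3.17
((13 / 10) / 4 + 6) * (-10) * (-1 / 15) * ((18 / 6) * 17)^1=4301 / 20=215.05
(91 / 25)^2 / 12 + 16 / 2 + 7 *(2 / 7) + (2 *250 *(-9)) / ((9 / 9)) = -33666719 / 7500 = -4488.90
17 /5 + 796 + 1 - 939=-693 /5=-138.60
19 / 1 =19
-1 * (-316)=316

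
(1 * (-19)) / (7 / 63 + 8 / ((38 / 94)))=-3249 / 3403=-0.95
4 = 4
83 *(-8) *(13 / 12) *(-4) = 8632 / 3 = 2877.33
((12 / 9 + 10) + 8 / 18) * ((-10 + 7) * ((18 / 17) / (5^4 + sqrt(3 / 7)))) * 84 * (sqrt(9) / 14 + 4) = -246251250 / 11621081 + 56286 * sqrt(21) / 11621081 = -21.17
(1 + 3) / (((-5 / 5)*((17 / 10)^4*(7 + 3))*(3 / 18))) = -24000 / 83521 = -0.29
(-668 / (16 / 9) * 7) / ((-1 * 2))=10521 / 8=1315.12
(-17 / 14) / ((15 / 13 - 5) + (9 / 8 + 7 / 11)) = 9724 / 16695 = 0.58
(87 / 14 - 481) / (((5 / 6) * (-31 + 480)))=-19941 / 15715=-1.27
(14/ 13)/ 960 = 7/ 6240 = 0.00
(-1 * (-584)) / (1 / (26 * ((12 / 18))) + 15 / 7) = 212576 / 801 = 265.39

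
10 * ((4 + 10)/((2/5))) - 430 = -80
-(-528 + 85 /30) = 3151 /6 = 525.17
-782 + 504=-278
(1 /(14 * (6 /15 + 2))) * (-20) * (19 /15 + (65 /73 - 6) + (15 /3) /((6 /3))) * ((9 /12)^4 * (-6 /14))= -397035 /3662848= -0.11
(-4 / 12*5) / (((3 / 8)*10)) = -4 / 9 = -0.44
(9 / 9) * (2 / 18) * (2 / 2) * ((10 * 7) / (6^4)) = 35 / 5832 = 0.01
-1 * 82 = -82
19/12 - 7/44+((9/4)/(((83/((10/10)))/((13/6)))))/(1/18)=27187/10956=2.48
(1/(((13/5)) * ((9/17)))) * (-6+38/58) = -13175/3393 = -3.88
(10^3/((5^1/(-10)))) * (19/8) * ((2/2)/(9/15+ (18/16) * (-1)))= 190000/21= 9047.62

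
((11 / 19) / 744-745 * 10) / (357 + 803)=-105313189 / 16397760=-6.42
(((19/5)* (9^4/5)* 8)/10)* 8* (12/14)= 23934528/875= 27353.75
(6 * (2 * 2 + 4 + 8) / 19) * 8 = 768 / 19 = 40.42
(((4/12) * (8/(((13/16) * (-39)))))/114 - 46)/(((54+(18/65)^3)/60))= -252167500/4935573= -51.09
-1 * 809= -809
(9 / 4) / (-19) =-9 / 76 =-0.12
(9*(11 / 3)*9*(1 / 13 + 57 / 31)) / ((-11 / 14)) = -291816 / 403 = -724.11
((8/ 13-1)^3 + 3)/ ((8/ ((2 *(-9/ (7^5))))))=-29097/ 73849958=-0.00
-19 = -19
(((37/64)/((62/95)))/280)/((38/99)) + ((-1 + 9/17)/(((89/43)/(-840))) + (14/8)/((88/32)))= 1417370694125/7396415488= 191.63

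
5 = 5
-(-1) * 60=60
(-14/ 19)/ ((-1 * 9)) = 14/ 171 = 0.08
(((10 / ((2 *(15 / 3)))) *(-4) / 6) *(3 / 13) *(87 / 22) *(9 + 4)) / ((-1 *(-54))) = -0.15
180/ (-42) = -30/ 7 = -4.29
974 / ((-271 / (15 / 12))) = -2435 / 542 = -4.49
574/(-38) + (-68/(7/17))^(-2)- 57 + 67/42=-37595789305/533198064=-70.51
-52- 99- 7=-158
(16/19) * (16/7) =256/133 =1.92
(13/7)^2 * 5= 845/49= 17.24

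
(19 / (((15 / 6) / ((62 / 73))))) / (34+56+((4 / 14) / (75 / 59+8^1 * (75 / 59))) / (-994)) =1106530740 / 15428490943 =0.07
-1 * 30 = -30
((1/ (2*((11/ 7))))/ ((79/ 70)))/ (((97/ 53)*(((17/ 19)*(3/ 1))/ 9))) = 740145/ 1432981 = 0.52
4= 4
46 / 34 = 23 / 17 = 1.35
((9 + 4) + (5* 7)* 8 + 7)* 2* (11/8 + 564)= 339225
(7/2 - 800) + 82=-1429/2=-714.50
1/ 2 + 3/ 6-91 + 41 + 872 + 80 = 903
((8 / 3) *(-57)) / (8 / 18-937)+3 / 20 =0.31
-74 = -74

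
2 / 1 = 2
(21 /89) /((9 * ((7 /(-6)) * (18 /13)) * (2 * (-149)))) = 13 /238698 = 0.00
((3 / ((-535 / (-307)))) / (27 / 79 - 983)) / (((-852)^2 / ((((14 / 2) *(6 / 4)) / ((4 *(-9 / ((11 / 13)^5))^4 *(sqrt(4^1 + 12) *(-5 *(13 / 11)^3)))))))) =21716869689669271989095116343 / 20975345915288542078021606383822697396608000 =0.00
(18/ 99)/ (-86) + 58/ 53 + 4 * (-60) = -5989179/ 25069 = -238.91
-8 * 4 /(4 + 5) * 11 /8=-44 /9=-4.89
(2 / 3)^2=4 / 9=0.44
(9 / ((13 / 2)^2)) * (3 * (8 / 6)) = 144 / 169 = 0.85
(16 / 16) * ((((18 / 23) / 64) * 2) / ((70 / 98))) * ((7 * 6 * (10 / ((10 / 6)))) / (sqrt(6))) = 1323 * sqrt(6) / 920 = 3.52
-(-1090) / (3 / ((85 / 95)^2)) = 290.87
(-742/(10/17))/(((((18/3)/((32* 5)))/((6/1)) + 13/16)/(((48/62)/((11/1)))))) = -4843776/44671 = -108.43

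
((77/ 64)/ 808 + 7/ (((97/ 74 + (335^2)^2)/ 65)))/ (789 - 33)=10252131544537/ 5205063572455974912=0.00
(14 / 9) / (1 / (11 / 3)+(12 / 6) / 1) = 154 / 225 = 0.68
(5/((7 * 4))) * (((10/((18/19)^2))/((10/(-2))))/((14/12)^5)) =-21660/117649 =-0.18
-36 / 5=-7.20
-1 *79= -79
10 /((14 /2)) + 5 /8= 115 /56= 2.05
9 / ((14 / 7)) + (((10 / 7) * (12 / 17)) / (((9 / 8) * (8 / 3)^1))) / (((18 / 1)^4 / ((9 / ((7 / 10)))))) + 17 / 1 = 26112101 / 1214514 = 21.50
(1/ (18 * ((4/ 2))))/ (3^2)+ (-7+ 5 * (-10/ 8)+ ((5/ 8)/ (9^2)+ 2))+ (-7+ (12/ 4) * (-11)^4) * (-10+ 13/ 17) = -4467961987/ 11016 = -405588.42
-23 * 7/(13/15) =-185.77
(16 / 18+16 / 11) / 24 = 29 / 297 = 0.10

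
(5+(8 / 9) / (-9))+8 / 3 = 613 / 81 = 7.57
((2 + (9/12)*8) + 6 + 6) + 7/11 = 227/11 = 20.64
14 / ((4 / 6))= 21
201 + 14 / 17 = 3431 / 17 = 201.82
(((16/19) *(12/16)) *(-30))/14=-180/133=-1.35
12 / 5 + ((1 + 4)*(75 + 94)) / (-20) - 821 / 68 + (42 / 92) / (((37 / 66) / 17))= -5509007 / 144670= -38.08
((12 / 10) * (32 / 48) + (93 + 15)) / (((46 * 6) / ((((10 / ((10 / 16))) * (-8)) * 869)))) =-15127552 / 345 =-43847.98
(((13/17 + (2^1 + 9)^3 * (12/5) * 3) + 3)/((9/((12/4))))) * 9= 2444676/85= 28760.89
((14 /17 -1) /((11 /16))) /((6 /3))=-24 /187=-0.13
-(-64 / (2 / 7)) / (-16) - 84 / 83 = -15.01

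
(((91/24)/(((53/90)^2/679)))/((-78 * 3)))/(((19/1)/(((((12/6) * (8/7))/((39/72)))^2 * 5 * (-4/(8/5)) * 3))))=10056960000/9019699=1115.00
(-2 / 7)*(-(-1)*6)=-1.71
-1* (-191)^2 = -36481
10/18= 5/9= 0.56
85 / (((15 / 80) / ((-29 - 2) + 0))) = -14053.33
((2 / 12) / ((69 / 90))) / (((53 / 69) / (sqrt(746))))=15 * sqrt(746) / 53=7.73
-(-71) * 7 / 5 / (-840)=-71 / 600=-0.12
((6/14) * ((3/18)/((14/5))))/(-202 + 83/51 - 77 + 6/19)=-0.00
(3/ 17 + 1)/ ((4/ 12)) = 60/ 17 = 3.53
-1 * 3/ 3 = -1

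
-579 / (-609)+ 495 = 100678 / 203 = 495.95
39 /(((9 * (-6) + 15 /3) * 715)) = -3 /2695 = -0.00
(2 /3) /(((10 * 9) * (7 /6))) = 2 /315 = 0.01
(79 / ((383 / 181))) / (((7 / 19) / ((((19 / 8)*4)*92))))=237449194 / 2681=88567.40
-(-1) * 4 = 4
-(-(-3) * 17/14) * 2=-51/7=-7.29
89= 89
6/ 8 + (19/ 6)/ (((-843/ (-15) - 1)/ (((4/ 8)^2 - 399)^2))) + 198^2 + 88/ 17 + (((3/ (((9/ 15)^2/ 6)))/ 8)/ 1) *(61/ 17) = 21780107575/ 450432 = 48353.82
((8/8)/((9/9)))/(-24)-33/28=-205/168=-1.22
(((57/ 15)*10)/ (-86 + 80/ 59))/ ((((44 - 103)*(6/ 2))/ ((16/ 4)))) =76/ 7491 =0.01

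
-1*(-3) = 3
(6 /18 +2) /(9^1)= 0.26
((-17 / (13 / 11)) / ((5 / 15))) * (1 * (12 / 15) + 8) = -24684 / 65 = -379.75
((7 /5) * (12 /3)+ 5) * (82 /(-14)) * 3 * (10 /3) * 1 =-4346 /7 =-620.86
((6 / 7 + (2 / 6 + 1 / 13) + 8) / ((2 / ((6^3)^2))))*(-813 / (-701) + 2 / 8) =304778.40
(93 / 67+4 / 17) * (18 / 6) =4.87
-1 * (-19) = 19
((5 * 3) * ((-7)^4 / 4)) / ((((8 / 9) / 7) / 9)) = 20420505 / 32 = 638140.78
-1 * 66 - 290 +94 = -262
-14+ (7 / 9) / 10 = -1253 / 90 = -13.92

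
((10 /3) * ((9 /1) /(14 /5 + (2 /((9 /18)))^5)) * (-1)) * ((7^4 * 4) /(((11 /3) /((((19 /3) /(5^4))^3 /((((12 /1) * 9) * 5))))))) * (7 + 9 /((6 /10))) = -32936918 /10152685546875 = -0.00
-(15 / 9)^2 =-2.78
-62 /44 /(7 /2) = -31 /77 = -0.40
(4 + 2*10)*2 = 48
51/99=17/33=0.52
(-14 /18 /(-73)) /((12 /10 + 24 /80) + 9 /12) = 28 /5913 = 0.00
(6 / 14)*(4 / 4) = 3 / 7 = 0.43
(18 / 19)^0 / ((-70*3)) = -1 / 210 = -0.00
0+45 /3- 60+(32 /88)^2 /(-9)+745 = 762284 /1089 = 699.99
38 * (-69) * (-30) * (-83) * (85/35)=-110989260/7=-15855608.57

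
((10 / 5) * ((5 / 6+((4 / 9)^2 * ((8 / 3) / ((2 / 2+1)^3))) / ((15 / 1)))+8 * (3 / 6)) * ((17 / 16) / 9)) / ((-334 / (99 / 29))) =-6594929 / 564887520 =-0.01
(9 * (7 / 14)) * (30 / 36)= 15 / 4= 3.75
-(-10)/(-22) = -0.45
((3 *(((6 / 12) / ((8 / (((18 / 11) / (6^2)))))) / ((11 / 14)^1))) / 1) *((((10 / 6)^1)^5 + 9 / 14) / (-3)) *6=-45937 / 156816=-0.29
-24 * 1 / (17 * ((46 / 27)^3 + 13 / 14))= -6613488 / 27515911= -0.24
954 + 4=958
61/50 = 1.22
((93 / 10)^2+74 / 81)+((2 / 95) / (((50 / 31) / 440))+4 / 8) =93.65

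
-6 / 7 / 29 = -6 / 203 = -0.03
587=587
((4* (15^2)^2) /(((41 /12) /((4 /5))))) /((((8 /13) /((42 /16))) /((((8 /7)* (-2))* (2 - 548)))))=10348884000 /41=252411804.88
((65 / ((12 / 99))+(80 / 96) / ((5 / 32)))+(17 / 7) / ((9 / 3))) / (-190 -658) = -15187 / 23744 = -0.64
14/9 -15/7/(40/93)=-1727/504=-3.43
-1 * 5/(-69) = 5/69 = 0.07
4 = 4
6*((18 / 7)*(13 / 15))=468 / 35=13.37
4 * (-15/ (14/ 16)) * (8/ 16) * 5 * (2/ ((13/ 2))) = -4800/ 91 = -52.75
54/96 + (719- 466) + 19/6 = 256.73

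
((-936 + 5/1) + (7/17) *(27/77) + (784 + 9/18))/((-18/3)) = 54737/2244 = 24.39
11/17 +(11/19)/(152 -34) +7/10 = 128822/95285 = 1.35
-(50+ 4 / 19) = -954 / 19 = -50.21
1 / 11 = 0.09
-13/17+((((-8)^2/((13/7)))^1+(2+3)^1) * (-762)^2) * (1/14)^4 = 1264326005/2122484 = 595.68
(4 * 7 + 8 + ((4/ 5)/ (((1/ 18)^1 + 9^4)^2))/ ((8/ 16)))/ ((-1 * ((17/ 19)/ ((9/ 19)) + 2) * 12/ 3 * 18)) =-627631821693/ 4881580830350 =-0.13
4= 4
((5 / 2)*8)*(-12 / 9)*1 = -80 / 3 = -26.67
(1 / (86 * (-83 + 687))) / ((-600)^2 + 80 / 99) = 99 / 1851288315520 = 0.00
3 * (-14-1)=-45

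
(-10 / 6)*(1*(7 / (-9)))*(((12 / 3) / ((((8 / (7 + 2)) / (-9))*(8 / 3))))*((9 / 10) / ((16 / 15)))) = -8505 / 512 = -16.61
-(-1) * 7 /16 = 7 /16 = 0.44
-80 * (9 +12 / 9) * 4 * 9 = -29760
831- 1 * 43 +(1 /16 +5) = 12689 /16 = 793.06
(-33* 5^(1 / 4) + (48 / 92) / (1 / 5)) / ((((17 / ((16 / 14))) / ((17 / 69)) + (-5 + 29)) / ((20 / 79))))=128 / 16353-352* 5^(1 / 4) / 3555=-0.14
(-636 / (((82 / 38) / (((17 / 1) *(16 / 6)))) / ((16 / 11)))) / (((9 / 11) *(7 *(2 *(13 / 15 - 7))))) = 276.63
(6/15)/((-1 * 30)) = -0.01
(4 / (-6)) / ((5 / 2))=-4 / 15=-0.27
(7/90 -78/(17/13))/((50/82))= -3736781/38250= -97.69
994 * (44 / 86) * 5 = 109340 / 43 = 2542.79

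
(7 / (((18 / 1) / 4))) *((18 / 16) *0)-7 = -7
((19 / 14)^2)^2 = 130321 / 38416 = 3.39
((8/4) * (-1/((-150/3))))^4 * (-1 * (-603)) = 603/390625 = 0.00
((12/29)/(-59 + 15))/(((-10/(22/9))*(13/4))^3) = 7744/1935282375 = 0.00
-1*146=-146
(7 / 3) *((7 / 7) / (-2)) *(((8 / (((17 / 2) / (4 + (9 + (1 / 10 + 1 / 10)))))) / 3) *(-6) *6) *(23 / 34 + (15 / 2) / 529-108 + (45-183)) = -42666.51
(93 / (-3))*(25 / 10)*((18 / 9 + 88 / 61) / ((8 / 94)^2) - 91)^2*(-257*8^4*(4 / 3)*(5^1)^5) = 560400793563646000000 / 11163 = 50201629809517692.38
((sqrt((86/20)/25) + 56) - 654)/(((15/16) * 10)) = -4784/75 + 4 * sqrt(430)/1875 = -63.74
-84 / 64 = -21 / 16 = -1.31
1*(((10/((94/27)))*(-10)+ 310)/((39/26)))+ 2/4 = 53021/282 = 188.02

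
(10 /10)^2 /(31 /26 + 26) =26 /707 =0.04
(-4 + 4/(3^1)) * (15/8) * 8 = -40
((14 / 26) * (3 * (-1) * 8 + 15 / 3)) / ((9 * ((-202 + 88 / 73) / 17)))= 23579 / 244998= 0.10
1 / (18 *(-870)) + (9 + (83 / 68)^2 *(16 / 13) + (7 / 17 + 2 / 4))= 691032893 / 58834620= 11.75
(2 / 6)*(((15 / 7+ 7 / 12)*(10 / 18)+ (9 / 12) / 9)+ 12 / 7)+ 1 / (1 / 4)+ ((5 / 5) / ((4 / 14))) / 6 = 12899 / 2268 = 5.69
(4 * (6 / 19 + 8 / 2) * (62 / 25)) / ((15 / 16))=325376 / 7125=45.67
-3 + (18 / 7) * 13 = 213 / 7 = 30.43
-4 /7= -0.57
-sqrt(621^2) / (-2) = 621 / 2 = 310.50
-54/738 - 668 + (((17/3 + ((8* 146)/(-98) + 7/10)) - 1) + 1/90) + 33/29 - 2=-1770925378/2621745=-675.48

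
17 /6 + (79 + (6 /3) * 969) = 2019.83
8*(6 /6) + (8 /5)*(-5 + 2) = 3.20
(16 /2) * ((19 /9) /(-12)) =-38 /27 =-1.41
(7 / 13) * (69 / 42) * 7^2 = 1127 / 26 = 43.35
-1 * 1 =-1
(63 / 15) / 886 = 21 / 4430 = 0.00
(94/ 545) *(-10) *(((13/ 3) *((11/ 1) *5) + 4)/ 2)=-68338/ 327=-208.98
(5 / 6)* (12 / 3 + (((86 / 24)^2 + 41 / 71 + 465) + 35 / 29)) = 716963855 / 1778976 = 403.02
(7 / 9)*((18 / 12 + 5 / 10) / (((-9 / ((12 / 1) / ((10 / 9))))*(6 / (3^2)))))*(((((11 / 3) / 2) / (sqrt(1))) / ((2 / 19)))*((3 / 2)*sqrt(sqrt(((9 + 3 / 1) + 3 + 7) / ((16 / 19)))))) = -1463*418^(1 / 4) / 40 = -165.38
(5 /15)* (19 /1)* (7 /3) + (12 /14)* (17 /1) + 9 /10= 19057 /630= 30.25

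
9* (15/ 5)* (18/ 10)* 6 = 1458/ 5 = 291.60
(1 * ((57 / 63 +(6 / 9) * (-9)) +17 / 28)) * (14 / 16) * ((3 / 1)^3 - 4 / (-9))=-93119 / 864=-107.78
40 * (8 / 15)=64 / 3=21.33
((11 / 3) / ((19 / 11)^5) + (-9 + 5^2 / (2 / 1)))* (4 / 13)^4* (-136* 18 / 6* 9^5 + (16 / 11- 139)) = -99160683153673600 / 122829236673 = -807305.21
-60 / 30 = -2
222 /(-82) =-111 /41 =-2.71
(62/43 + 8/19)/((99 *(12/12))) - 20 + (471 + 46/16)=293698349/647064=453.89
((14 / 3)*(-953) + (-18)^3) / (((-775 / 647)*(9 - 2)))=19952186 / 16275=1225.94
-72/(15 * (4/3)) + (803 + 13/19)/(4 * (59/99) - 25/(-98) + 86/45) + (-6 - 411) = -5115690411/20968685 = -243.97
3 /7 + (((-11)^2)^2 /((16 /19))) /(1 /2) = 1947277 /56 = 34772.80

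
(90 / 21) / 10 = 3 / 7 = 0.43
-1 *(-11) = 11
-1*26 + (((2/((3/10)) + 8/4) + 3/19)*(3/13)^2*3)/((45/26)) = -25.19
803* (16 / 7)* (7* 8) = 102784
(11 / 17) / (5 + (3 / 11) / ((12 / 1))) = 0.13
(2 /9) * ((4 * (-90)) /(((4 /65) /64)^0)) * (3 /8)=-30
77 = 77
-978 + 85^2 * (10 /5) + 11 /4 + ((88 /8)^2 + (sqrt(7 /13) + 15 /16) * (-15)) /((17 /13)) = 3687375 /272-15 * sqrt(91) /17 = 13548.11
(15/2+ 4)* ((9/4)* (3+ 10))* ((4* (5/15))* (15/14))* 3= 40365/28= 1441.61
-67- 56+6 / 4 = -121.50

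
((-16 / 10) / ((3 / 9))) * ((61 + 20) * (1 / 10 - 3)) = 28188 / 25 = 1127.52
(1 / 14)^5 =1 / 537824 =0.00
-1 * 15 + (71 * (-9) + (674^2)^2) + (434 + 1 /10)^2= 20636687196481 /100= 206366871964.81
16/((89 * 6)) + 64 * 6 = 102536/267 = 384.03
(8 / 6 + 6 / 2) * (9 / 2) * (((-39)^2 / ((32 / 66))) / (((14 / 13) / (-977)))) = -24862550427 / 448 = -55496764.35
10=10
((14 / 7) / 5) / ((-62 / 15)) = -3 / 31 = -0.10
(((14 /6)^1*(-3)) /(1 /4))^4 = 614656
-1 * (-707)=707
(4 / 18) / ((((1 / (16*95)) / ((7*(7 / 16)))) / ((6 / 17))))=18620 / 51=365.10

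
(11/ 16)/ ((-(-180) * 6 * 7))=11/ 120960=0.00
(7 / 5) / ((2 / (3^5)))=1701 / 10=170.10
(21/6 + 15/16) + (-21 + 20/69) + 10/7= -114715/7728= -14.84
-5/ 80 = -1/ 16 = -0.06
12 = 12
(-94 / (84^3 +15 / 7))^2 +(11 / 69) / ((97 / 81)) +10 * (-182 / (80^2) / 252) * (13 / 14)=30298156859705569987 / 229398861180055580160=0.13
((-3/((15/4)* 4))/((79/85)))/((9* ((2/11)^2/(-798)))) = 577.18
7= 7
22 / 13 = 1.69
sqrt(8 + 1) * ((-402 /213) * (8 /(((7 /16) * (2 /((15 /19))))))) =-385920 /9443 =-40.87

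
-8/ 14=-4/ 7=-0.57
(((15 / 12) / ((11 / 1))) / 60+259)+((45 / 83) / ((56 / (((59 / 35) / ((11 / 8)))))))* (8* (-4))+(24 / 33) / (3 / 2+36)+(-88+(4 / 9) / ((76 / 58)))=523202633539 / 3060010800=170.98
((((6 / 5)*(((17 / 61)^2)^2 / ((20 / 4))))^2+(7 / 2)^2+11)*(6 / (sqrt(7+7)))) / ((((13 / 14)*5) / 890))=2975177948851099910943*sqrt(14) / 1557621918102908125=7146.85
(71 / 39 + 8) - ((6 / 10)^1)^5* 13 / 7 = 8254924 / 853125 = 9.68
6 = 6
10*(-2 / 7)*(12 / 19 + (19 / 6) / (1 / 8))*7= -29600 / 57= -519.30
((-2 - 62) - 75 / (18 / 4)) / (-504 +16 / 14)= 77 / 480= 0.16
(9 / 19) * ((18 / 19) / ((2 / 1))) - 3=-1002 / 361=-2.78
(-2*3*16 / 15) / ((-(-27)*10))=-16 / 675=-0.02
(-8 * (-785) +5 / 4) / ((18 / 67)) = 561125 / 24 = 23380.21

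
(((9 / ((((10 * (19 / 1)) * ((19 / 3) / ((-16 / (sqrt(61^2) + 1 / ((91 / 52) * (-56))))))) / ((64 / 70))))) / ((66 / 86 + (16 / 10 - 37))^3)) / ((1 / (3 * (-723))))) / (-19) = 8983477440 / 1822178623961921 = 0.00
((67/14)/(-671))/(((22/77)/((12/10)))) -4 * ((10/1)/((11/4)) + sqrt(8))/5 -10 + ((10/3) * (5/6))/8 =-3041681/241560 -8 * sqrt(2)/5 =-14.85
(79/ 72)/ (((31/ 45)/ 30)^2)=3999375/ 1922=2080.84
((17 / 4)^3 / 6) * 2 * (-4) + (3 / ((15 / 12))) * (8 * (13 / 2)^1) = 5387 / 240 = 22.45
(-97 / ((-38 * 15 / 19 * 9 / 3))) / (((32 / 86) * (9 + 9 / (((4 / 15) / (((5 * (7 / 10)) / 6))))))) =0.10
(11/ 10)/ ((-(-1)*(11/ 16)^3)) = 2048/ 605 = 3.39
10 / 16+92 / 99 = 1231 / 792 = 1.55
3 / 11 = 0.27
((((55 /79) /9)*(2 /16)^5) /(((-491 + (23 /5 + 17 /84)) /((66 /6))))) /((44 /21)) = -13475 /528614588416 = -0.00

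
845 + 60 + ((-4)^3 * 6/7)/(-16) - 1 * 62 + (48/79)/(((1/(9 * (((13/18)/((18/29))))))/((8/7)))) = 202327/237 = 853.70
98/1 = 98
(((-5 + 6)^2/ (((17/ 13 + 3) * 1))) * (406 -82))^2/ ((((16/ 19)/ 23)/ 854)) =29557521513/ 224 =131953221.04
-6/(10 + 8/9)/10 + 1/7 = 0.09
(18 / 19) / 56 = 0.02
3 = 3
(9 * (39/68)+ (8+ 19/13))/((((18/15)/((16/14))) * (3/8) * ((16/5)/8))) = 430900/4641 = 92.85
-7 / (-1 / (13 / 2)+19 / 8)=-104 / 33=-3.15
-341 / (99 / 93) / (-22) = 961 / 66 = 14.56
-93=-93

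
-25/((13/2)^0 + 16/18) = -225/17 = -13.24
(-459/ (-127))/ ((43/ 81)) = 37179/ 5461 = 6.81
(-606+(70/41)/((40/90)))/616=-49377/50512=-0.98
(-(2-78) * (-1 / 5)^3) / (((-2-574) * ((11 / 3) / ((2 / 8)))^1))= 19 / 264000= 0.00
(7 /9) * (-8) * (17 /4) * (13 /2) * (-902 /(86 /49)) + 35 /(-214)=88338.73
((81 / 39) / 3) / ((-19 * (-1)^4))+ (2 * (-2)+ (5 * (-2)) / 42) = -22172 / 5187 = -4.27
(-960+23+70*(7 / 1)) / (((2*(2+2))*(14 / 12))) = -1341 / 28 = -47.89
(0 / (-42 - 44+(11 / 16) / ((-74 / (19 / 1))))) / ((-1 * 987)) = 0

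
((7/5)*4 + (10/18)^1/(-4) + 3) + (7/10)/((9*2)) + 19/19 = 19/2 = 9.50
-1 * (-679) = 679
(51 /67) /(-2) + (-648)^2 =56267085 /134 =419903.62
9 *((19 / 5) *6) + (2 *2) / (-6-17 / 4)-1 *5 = 40961 / 205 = 199.81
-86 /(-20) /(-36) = -43 /360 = -0.12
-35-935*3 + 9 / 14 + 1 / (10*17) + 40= -1665614 / 595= -2799.35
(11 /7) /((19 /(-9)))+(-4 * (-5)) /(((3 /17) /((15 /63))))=4487 /171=26.24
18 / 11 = 1.64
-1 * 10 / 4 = -5 / 2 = -2.50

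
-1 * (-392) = 392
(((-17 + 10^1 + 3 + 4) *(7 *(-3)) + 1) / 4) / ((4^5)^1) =1 / 4096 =0.00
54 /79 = 0.68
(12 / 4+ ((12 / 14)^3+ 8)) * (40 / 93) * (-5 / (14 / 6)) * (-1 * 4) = 42.87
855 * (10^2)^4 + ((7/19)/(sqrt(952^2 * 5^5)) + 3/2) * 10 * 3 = 3 * sqrt(5)/32300 + 85500000045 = 85500000045.00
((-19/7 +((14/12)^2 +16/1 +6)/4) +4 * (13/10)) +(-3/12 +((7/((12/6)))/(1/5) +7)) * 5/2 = 347513/5040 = 68.95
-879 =-879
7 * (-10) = -70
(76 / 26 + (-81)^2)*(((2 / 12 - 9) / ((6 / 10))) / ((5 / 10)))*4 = -90450860 / 117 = -773084.27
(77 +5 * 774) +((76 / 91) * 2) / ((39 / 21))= 667195 / 169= 3947.90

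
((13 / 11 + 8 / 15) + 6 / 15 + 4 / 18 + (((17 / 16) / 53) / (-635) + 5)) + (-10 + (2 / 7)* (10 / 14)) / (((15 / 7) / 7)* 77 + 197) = 525245334139 / 72021161520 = 7.29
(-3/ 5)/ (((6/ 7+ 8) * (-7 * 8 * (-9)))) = -1/ 7440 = -0.00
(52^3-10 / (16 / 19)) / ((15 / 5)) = 46865.38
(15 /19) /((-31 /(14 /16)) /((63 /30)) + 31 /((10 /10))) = 2205 /39463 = 0.06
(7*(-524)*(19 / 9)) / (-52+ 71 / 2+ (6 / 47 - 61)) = 935864 / 9351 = 100.08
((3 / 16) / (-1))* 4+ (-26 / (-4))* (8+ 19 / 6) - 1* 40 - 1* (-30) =371 / 6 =61.83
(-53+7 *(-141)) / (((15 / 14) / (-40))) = 116480 / 3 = 38826.67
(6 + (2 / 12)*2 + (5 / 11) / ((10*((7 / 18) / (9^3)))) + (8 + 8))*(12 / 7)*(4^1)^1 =397472 / 539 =737.42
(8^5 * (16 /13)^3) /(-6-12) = -67108864 /19773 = -3393.96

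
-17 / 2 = -8.50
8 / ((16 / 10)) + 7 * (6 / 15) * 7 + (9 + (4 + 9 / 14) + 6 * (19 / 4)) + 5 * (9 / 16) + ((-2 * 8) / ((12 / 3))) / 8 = 38671 / 560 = 69.06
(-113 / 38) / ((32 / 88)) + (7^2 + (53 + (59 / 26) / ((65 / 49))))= 12270261 / 128440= 95.53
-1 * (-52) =52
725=725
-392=-392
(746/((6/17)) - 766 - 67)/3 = 426.89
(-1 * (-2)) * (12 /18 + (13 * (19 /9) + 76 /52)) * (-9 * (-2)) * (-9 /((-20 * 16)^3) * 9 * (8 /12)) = 4671 /2662400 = 0.00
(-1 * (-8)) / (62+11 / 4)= 32 / 259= 0.12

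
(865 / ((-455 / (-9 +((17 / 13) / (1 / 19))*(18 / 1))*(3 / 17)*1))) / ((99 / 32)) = -19857632 / 13013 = -1525.98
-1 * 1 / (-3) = 1 / 3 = 0.33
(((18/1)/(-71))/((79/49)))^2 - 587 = -18466759223/31460881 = -586.98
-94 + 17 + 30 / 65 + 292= 2801 / 13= 215.46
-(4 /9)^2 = -16 /81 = -0.20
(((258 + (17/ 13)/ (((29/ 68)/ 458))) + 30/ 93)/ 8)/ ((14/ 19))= 23075386/ 81809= 282.06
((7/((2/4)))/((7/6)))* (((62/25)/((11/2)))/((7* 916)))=372/440825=0.00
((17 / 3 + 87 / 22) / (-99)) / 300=-127 / 392040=-0.00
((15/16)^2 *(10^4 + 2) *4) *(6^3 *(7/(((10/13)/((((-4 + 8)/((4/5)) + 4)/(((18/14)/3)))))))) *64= 92893174920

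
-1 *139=-139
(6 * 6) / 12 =3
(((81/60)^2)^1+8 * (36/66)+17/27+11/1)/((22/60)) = 48.59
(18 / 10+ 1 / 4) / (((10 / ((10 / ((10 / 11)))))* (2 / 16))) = 451 / 25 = 18.04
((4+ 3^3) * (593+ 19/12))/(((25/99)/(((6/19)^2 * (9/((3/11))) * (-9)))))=-3902101533/1805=-2161829.10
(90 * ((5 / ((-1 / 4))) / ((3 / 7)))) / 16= -525 / 2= -262.50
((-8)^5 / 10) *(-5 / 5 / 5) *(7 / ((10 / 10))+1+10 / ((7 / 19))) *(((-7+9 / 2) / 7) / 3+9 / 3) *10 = 663518.56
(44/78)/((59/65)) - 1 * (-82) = 14624/177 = 82.62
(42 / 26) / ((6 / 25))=175 / 26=6.73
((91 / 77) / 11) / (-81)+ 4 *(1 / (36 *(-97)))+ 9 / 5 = 8544523 / 4753485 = 1.80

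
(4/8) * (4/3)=2/3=0.67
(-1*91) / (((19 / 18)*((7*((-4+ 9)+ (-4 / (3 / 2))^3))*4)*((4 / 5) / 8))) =1215 / 551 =2.21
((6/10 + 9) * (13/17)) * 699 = 436176/85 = 5131.48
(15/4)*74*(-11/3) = -2035/2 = -1017.50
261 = 261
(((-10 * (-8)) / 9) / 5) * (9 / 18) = 8 / 9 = 0.89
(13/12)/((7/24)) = 26/7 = 3.71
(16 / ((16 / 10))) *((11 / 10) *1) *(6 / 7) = 66 / 7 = 9.43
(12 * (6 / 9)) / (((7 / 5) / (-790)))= -31600 / 7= -4514.29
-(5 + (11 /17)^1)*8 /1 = -768 /17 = -45.18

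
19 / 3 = 6.33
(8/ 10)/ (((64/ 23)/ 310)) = 713/ 8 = 89.12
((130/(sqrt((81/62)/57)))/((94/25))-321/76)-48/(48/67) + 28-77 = -9137/76 + 1625 * sqrt(3534)/423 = 108.15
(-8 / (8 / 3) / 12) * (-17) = 17 / 4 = 4.25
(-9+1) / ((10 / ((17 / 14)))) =-34 / 35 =-0.97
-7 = -7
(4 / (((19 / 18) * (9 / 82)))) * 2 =1312 / 19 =69.05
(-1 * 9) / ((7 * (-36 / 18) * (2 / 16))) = 36 / 7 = 5.14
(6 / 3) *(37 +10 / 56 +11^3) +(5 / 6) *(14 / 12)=689807 / 252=2737.33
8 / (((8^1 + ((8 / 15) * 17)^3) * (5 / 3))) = 2025 / 317807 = 0.01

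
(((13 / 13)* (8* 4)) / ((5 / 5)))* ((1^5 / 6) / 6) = 8 / 9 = 0.89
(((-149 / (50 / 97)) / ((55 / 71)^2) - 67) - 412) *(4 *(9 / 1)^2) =-23539624326 / 75625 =-311267.76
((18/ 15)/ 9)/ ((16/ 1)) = 1/ 120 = 0.01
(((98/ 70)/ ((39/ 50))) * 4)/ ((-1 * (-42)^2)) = -10/ 2457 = -0.00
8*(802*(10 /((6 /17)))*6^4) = 235595520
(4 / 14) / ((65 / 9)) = 18 / 455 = 0.04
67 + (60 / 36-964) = -2686 / 3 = -895.33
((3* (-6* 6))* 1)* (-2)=216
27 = 27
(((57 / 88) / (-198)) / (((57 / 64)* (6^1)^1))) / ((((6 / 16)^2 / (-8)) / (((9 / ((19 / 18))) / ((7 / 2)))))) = 4096 / 48279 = 0.08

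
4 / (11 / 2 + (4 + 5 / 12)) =48 / 119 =0.40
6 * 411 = 2466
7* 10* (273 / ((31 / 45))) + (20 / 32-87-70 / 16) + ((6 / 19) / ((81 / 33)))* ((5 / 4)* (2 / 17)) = 9966792949 / 360468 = 27649.59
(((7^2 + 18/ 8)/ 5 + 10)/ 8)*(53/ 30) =1431/ 320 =4.47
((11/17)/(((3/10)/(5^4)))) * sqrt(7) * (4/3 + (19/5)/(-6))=48125 * sqrt(7)/51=2496.60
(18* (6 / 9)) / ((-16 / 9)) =-27 / 4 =-6.75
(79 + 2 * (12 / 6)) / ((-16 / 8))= -83 / 2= -41.50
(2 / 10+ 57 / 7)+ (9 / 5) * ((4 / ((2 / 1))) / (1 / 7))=33.54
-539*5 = -2695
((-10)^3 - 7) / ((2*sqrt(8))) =-1007*sqrt(2) / 8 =-178.01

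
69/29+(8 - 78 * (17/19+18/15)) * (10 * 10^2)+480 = -85353809/551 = -154907.09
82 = 82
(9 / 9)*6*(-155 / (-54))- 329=-2806 / 9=-311.78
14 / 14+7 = 8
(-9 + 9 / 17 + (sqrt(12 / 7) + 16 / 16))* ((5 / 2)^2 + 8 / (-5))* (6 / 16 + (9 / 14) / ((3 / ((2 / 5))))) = -1523619 / 95200 + 11997* sqrt(21) / 19600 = -13.20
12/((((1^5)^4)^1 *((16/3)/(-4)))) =-9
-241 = -241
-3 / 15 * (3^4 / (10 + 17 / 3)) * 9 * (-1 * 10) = 4374 / 47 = 93.06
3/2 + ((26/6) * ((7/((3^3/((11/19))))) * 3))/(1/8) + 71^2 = 5189621/1026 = 5058.11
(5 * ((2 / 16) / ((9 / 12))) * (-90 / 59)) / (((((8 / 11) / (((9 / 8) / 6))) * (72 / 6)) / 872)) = -89925 / 3776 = -23.81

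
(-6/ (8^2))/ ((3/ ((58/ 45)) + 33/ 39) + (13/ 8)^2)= -754/ 46763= -0.02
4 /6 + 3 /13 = 35 /39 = 0.90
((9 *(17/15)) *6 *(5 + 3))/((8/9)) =2754/5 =550.80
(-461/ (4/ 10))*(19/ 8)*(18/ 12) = -131385/ 32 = -4105.78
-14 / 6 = -7 / 3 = -2.33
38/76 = 1/2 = 0.50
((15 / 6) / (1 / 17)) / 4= 10.62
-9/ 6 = -3/ 2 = -1.50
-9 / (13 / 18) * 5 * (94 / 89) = -76140 / 1157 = -65.81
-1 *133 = -133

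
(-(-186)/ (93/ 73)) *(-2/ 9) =-292/ 9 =-32.44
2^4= 16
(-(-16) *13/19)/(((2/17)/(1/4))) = 442/19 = 23.26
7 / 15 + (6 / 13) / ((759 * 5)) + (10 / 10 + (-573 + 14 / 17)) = -478651357 / 838695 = -570.71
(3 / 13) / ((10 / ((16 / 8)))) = 3 / 65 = 0.05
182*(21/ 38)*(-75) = -143325/ 19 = -7543.42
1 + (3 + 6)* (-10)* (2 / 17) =-163 / 17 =-9.59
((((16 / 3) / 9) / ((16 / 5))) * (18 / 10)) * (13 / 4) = 13 / 12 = 1.08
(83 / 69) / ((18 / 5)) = 415 / 1242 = 0.33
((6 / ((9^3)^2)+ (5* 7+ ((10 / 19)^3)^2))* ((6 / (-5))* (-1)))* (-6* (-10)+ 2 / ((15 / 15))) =36191697093118868 / 13890061135845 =2605.58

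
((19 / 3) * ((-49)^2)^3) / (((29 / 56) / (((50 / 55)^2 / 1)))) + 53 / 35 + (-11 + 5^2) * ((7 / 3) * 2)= 51544953561153671 / 368445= 139898637683.11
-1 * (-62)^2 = -3844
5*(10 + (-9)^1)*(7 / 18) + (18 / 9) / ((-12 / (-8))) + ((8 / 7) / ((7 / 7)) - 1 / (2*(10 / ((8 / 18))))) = 2771 / 630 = 4.40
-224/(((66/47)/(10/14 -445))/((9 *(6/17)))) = 42096960/187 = 225117.43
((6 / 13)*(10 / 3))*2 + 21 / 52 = 181 / 52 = 3.48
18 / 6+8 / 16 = 7 / 2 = 3.50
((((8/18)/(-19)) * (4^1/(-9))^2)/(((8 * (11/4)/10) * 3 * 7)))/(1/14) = -640/457083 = -0.00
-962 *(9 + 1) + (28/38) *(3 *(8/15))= -913788/95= -9618.82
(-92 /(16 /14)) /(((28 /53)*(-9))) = 1219 /72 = 16.93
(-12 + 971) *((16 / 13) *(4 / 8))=7672 / 13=590.15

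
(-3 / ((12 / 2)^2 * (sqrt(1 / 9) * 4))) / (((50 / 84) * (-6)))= 7 / 400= 0.02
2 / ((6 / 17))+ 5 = 10.67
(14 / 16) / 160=7 / 1280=0.01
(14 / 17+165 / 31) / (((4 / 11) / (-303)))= -10795587 / 2108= -5121.25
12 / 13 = 0.92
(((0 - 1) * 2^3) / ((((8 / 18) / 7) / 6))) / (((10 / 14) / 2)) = -10584 / 5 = -2116.80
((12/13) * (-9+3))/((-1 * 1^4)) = 5.54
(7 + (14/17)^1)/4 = 133/68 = 1.96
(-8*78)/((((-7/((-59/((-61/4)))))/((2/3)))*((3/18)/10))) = 5890560/427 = 13795.22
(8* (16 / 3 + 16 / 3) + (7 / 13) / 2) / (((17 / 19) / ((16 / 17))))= 1014904 / 11271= 90.05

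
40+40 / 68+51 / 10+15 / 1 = 10317 / 170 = 60.69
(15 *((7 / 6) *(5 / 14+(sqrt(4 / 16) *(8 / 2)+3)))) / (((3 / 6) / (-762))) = -142875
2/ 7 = 0.29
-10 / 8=-5 / 4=-1.25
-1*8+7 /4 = -25 /4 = -6.25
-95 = -95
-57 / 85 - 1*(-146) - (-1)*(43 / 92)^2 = 145.55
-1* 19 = -19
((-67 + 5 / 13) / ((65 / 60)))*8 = -83136 / 169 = -491.93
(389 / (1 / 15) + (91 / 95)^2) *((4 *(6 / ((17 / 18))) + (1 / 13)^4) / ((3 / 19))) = 649851481646564 / 691890225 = 939240.73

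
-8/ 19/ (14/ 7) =-4/ 19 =-0.21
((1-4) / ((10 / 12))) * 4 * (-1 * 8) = 576 / 5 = 115.20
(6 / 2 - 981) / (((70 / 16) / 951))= -7440624 / 35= -212589.26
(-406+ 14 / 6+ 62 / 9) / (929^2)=-3571 / 7767369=-0.00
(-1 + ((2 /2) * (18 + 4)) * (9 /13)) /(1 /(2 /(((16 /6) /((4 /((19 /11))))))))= 24.72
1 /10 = 0.10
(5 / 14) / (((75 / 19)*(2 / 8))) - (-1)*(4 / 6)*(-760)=-53162 / 105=-506.30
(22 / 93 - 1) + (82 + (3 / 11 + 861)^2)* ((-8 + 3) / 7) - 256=-41761693583 / 78771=-530165.84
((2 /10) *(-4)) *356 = -1424 /5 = -284.80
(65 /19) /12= 65 /228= 0.29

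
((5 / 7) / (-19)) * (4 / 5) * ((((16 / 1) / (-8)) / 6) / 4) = 1 / 399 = 0.00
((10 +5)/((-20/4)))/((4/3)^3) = -81/64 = -1.27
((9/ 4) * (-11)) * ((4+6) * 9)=-4455/ 2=-2227.50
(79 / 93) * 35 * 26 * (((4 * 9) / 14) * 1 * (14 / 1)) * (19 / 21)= 780520 / 31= 25178.06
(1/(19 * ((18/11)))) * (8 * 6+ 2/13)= 3443/2223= 1.55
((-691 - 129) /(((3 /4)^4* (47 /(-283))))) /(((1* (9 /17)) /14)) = 14138951680 /34263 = 412659.48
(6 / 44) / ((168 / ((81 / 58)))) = 81 / 71456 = 0.00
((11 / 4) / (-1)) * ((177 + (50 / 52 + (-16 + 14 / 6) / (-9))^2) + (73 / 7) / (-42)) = -48582779069 / 96589584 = -502.98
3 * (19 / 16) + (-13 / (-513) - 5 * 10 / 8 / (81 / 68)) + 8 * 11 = 2126059 / 24624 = 86.34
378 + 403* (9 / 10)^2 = 70443 / 100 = 704.43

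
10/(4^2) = 5/8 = 0.62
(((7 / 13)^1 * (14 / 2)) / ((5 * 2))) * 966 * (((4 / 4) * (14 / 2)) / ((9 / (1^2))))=55223 / 195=283.19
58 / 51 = 1.14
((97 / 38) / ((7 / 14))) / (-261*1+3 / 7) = -679 / 34656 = -0.02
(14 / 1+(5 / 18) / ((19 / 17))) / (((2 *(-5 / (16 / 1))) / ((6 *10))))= -1367.86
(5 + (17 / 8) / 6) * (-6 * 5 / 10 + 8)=1285 / 48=26.77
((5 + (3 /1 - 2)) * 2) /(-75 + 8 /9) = -108 /667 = -0.16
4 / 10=2 / 5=0.40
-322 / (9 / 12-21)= 1288 / 81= 15.90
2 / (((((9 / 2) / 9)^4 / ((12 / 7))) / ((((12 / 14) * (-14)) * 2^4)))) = -73728 / 7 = -10532.57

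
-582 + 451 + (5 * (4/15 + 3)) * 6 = -33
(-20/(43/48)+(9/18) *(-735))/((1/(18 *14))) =-4224150/43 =-98236.05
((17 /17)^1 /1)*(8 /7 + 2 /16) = 71 /56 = 1.27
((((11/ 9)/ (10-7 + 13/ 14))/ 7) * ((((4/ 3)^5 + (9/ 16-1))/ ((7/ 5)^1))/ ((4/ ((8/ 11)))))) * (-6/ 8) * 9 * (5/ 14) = -73415/ 1397088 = -0.05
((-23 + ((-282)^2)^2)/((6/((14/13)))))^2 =1959697070571891788641/1521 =1288426739363505449.47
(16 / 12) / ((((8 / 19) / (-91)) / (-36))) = 10374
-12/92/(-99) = 1/759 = 0.00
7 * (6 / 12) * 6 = 21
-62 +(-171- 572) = -805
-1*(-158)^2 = -24964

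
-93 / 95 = -0.98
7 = 7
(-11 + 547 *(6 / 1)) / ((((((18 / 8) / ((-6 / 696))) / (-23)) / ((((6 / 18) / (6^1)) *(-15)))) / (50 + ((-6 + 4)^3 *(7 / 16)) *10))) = -1880825 / 522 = -3603.11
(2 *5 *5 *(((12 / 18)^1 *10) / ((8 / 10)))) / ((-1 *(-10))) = 125 / 3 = 41.67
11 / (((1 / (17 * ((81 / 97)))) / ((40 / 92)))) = 151470 / 2231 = 67.89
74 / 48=37 / 24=1.54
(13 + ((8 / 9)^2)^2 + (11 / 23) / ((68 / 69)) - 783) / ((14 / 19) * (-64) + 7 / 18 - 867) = 6517739461 / 7745848074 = 0.84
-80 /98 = -0.82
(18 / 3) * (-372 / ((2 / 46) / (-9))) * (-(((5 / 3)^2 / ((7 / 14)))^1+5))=-4876920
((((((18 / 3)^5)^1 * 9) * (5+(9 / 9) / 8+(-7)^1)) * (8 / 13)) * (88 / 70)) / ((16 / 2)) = -1154736 / 91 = -12689.41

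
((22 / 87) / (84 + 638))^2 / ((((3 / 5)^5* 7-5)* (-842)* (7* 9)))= 378125 / 728567114692611096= 0.00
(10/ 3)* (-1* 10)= -100/ 3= -33.33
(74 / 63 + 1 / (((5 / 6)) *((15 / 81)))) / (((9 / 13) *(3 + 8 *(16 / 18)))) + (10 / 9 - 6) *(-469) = 25291156 / 11025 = 2293.98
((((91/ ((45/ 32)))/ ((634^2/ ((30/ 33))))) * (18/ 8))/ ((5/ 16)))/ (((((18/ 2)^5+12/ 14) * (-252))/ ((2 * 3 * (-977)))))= 2845024/ 6853609564065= 0.00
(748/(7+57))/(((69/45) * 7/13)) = 36465/2576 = 14.16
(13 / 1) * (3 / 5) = 39 / 5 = 7.80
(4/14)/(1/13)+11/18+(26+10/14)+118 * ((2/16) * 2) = 3814/63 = 60.54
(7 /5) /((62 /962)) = 3367 /155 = 21.72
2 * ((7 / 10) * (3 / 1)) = 21 / 5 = 4.20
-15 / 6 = -5 / 2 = -2.50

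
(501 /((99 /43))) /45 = 7181 /1485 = 4.84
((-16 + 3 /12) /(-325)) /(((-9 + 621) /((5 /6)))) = 7 /106080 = 0.00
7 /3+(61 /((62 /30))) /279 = 2344 /961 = 2.44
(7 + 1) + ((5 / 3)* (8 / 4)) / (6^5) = 93317 / 11664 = 8.00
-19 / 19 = -1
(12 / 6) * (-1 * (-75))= 150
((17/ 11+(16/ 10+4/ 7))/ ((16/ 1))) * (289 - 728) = -628209/ 6160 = -101.98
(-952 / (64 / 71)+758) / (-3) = 795 / 8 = 99.38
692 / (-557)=-692 / 557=-1.24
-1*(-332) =332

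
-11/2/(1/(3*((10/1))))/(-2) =165/2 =82.50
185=185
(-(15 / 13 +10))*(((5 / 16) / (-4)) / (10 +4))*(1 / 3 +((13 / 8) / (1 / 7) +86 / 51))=3962125 / 4752384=0.83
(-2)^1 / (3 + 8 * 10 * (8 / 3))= -6 / 649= -0.01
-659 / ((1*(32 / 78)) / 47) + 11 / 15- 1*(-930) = -17895829 / 240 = -74565.95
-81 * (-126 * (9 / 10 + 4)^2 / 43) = 12252303 / 2150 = 5698.75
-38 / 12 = -19 / 6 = -3.17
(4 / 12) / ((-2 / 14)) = -7 / 3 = -2.33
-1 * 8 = -8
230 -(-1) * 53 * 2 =336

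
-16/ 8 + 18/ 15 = -4/ 5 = -0.80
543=543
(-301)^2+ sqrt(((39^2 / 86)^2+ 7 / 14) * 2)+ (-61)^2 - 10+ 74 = 94411.03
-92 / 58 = -46 / 29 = -1.59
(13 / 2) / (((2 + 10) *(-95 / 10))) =-13 / 228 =-0.06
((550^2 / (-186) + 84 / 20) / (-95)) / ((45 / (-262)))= -197625814 / 1987875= -99.42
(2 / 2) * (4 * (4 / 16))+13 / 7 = 20 / 7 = 2.86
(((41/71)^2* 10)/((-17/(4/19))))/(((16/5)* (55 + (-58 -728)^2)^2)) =-0.00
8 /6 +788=2368 /3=789.33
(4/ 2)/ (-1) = -2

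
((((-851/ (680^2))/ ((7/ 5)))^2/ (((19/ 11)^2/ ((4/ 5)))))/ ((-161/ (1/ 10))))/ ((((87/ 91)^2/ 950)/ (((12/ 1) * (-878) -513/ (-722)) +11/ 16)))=2062030449433097/ 654333839205580800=0.00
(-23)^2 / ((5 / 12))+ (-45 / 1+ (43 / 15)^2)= 277384 / 225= 1232.82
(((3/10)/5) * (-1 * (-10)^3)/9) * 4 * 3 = 80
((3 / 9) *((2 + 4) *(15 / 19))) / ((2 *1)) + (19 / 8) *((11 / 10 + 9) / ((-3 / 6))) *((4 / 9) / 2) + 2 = -26921 / 3420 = -7.87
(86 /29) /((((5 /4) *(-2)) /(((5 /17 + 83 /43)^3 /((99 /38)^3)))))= -34946898674944 /47336211548505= -0.74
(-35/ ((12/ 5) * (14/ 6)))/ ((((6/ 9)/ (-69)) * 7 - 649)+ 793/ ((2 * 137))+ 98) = 708975/ 62182606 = 0.01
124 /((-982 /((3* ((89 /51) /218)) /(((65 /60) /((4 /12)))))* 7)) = -11036 /82793893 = -0.00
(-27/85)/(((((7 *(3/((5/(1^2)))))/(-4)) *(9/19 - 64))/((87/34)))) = -29754/2441761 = -0.01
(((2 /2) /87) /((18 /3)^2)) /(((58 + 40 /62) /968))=3751 /711747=0.01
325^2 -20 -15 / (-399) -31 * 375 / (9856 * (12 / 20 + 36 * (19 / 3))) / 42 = 316455899835395 / 2996598528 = 105605.04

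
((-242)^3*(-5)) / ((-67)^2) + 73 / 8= 567227217 / 35912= 15794.92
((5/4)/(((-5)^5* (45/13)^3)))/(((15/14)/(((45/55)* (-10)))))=15379/208828125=0.00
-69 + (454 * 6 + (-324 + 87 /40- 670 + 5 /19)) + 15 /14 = 8855191 /5320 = 1664.51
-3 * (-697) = 2091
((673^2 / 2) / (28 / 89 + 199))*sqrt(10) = 40310681*sqrt(10) / 35478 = 3593.03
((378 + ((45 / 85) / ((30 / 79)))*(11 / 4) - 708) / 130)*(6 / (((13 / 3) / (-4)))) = 153549 / 11050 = 13.90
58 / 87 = 2 / 3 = 0.67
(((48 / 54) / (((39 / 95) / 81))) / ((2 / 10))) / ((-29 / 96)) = -1094400 / 377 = -2902.92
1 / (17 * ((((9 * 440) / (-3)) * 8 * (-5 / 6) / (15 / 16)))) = 3 / 478720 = 0.00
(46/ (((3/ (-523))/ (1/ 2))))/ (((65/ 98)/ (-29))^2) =-97157799956/ 12675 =-7665309.66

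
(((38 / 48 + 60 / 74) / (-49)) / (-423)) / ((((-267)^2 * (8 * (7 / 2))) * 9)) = 1423 / 330653007080928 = 0.00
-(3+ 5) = -8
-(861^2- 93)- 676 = -741904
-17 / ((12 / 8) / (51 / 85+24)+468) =-1394 / 38381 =-0.04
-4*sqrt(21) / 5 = -3.67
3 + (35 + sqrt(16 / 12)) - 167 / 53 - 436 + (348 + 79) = 2 * sqrt(3) / 3 + 1370 / 53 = 27.00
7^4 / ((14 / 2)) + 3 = 346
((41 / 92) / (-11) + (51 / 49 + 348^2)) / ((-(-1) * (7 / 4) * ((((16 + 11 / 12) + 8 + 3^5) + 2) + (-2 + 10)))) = 249.01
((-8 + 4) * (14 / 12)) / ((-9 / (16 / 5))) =224 / 135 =1.66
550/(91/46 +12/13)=65780/347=189.57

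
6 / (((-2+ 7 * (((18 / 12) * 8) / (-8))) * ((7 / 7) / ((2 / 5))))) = -24 / 125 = -0.19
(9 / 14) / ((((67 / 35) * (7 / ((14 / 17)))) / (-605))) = -27225 / 1139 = -23.90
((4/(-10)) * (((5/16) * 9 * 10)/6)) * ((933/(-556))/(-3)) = -1.05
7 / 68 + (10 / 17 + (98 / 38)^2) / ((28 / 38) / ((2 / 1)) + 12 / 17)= 3067187 / 448324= 6.84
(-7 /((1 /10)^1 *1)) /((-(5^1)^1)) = 14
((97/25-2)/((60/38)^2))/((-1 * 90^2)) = -0.00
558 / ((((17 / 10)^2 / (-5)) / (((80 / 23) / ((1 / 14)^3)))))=-61246080000 / 6647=-9214093.58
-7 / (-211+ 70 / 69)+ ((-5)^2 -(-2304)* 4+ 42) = 134501870 / 14489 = 9283.03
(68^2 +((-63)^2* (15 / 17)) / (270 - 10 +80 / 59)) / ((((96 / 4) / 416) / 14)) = 14749861490 / 13107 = 1125342.30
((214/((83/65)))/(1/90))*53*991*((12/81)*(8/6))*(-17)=-1987218209600/747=-2660265340.83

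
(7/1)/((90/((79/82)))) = 553/7380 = 0.07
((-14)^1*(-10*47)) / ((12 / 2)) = 3290 / 3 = 1096.67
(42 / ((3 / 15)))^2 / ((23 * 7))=6300 / 23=273.91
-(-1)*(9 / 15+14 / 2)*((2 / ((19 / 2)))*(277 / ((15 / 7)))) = 15512 / 75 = 206.83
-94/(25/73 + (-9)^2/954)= -727372/3307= -219.95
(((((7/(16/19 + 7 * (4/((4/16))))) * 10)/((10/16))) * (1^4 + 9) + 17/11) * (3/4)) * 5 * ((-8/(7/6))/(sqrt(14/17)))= -760860 * sqrt(238)/36113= -325.03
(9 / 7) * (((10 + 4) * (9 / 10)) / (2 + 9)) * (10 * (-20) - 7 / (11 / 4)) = -180468 / 605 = -298.29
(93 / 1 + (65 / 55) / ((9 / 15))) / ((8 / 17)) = 26639 / 132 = 201.81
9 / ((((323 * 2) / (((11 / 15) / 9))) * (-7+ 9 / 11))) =-121 / 658920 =-0.00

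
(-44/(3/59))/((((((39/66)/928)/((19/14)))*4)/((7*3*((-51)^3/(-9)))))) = -1855269384672/13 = -142713029590.15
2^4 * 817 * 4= 52288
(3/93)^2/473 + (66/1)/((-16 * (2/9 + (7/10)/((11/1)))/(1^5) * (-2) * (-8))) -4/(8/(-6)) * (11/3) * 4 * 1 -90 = -386136846199/8232863936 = -46.90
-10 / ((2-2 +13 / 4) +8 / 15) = -600 / 227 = -2.64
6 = 6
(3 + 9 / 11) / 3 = 14 / 11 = 1.27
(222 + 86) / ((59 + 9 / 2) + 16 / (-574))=176792 / 36433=4.85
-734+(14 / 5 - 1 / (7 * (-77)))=-1970579 / 2695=-731.20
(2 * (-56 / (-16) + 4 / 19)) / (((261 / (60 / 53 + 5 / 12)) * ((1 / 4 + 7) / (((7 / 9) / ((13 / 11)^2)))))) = 39211865 / 11593036143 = 0.00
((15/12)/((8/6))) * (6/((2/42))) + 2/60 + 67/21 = 101933/840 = 121.35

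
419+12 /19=7973 /19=419.63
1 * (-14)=-14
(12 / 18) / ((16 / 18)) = 0.75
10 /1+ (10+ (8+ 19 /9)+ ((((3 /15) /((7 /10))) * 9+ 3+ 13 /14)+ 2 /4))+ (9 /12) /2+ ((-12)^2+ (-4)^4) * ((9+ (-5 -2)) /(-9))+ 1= -3629 /72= -50.40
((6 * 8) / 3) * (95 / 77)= 1520 / 77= 19.74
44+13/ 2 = 101/ 2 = 50.50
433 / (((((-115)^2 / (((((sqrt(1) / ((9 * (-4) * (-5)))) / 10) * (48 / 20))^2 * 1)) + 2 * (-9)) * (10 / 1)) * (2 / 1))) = 433 / 148781249640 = 0.00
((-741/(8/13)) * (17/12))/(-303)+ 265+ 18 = 2798555/9696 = 288.63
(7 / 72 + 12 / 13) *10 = 4775 / 468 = 10.20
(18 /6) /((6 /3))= 1.50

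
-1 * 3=-3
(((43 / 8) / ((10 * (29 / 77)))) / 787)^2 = 10962721 / 3333691705600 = 0.00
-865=-865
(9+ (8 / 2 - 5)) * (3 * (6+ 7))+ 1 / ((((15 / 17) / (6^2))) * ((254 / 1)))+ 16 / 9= 313.94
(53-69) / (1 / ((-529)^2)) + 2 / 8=-17909823 / 4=-4477455.75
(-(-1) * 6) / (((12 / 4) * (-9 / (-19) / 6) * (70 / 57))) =722 / 35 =20.63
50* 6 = 300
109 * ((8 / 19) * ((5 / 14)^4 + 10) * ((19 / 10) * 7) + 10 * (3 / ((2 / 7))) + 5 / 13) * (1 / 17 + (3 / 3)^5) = 2825359461 / 151606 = 18636.20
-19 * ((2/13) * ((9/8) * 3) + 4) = -4465/52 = -85.87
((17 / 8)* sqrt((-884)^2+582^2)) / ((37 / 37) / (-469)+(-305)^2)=7973* sqrt(280045) / 174514896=0.02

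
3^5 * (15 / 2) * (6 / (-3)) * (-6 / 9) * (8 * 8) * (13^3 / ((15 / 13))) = 296120448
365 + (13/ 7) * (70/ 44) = 8095/ 22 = 367.95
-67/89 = -0.75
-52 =-52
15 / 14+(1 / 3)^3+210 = 79799 / 378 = 211.11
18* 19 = 342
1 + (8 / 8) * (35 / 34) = 2.03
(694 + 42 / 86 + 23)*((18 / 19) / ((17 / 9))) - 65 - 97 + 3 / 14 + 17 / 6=58597022 / 291669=200.90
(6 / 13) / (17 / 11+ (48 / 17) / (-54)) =0.31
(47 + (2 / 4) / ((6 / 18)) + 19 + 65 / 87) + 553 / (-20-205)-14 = 675851 / 13050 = 51.79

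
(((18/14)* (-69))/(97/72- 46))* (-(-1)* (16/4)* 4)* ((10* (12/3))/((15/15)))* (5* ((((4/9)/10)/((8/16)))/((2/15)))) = 19077120/4501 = 4238.42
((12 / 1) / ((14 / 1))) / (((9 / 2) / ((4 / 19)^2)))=64 / 7581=0.01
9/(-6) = -1.50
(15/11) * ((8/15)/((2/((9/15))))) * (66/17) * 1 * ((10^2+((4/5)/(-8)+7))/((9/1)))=10.06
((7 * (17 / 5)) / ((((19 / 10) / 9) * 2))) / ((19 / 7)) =7497 / 361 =20.77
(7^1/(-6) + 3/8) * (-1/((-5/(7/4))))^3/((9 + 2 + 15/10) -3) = -343/96000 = -0.00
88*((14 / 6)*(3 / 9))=616 / 9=68.44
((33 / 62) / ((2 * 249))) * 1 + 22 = 226435 / 10292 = 22.00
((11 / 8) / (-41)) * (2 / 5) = -11 / 820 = -0.01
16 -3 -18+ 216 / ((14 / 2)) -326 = -2101 / 7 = -300.14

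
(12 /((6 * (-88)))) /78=-1 /3432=-0.00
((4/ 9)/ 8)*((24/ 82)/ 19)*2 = 4/ 2337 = 0.00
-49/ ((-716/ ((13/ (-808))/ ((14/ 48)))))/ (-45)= 91/ 1084740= 0.00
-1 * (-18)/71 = 18/71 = 0.25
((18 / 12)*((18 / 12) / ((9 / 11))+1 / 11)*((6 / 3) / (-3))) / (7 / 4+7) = -254 / 1155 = -0.22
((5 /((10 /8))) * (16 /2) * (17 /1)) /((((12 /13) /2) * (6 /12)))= 7072 /3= 2357.33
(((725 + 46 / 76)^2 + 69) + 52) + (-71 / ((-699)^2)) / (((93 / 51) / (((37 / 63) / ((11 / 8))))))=7982099164685644231 / 15157112468652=526624.00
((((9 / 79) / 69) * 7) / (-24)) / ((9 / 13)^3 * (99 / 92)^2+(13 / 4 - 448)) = 707434 / 652789859541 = 0.00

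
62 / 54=31 / 27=1.15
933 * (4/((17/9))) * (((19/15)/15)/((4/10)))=417.11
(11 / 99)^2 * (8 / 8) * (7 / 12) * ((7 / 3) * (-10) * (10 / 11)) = -1225 / 8019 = -0.15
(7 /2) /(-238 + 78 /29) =-203 /13648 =-0.01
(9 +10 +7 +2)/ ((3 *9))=28/ 27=1.04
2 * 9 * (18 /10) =32.40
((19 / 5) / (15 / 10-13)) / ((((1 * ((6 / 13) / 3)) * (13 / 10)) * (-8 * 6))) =19 / 552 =0.03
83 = 83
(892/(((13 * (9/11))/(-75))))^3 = -14760213677000000/59319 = -248827756317.54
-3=-3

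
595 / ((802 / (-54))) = -16065 / 401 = -40.06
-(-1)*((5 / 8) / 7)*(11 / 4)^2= 0.68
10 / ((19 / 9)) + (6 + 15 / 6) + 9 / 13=6881 / 494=13.93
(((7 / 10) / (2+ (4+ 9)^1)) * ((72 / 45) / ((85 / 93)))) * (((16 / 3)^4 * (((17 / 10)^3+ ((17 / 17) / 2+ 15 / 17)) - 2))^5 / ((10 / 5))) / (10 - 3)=2958227592142122.45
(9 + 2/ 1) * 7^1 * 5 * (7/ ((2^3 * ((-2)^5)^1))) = -2695/ 256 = -10.53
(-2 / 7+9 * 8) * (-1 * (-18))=9036 / 7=1290.86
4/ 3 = 1.33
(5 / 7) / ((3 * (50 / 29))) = 29 / 210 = 0.14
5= 5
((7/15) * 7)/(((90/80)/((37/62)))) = 7252/4185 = 1.73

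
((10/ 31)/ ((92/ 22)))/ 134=55/ 95542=0.00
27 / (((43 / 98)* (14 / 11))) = 2079 / 43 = 48.35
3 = 3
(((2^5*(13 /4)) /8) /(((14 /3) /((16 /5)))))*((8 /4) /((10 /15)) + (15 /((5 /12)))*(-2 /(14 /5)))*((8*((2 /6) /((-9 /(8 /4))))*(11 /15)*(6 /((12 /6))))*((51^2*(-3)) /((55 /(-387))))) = 88772920704 /6125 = 14493538.07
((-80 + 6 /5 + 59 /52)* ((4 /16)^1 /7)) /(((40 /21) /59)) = -85.92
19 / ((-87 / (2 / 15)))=-38 / 1305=-0.03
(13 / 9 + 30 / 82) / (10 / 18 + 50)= 668 / 18655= 0.04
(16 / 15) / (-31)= -16 / 465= -0.03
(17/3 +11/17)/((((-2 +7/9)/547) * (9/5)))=-880670/561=-1569.82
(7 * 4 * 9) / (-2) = -126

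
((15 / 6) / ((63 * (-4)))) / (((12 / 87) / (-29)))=4205 / 2016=2.09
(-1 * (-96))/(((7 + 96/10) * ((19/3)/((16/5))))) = 4608/1577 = 2.92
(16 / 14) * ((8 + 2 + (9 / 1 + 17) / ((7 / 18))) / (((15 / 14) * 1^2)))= 8608 / 105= 81.98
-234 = -234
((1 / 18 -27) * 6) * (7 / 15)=-679 / 9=-75.44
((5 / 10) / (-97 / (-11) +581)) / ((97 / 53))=0.00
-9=-9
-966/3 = -322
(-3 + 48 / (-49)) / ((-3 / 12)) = 780 / 49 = 15.92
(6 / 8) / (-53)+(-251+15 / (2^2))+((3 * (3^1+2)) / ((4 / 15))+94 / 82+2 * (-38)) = -2310923 / 8692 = -265.87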